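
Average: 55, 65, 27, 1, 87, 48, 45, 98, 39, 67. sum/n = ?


Sum = 55 + 65 + 27 + 1 + 87 + 48 + 45 + 98 + 39 + 67 = 532
n = 10
Mean = 532/10 = 53.2000

Mean = 53.2000


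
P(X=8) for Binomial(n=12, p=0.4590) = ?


C(12,8) = 495
p^8 = 0.001970
(1-p)^4 = 0.085662
P = 495 * 0.001970 * 0.085662 = 0.0835

P(X=8) = 0.0835


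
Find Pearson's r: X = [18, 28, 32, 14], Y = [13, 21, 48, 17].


Mean X = 23.0000, Mean Y = 24.7500
SD X = 7.280110, SD Y = 13.718145
Cov = 79.750000
r = 79.750000/(7.280110*13.718145) = 0.7985

r = 0.7985


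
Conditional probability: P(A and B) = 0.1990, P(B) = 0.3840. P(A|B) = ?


P(A|B) = 0.1990/0.3840 = 0.5182

P(A|B) = 0.5182


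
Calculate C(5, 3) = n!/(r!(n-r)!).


C(5,3) = 5!/(3! × 2!)
= 120/(6 × 2)
= 10

C(5,3) = 10


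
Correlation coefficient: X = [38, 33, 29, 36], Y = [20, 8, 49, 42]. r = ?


Mean X = 34.0000, Mean Y = 29.7500
SD X = 3.391165, SD Y = 16.498106
Cov = -22.250000
r = -22.250000/(3.391165*16.498106) = -0.3977

r = -0.3977


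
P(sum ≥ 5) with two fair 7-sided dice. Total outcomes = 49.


Total outcomes = 7×7 = 49
Favorable (sum ≥ 5): 43
P = 43/49 = 0.8776

P = 0.8776


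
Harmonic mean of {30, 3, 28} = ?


Sum of reciprocals = 1/30 + 1/3 + 1/28 = 0.402381
HM = 3/0.402381 = 7.4556

HM = 7.4556


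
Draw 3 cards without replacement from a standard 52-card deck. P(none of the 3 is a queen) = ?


P(no queens) = (48/52) × (47/51) × (46/50)
= 0.7826

P = 0.7826


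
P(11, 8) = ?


P(11,8) = 11!/3!
= 39916800/6
= 6652800

P(11,8) = 6652800


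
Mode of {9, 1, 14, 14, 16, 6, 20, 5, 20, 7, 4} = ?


Frequencies: 1:1, 4:1, 5:1, 6:1, 7:1, 9:1, 14:2, 16:1, 20:2
Max frequency = 2
Mode = 14, 20

Mode = 14, 20


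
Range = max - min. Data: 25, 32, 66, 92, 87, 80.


Max = 92, Min = 25
Range = 92 - 25 = 67

Range = 67


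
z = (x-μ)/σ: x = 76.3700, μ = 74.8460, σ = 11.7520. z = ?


z = (76.3700 - 74.8460)/11.7520
= 1.5240/11.7520
= 0.1297

z = 0.1297


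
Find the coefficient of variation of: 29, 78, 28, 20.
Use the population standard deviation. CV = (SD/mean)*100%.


Mean = 38.7500
SD = 22.9279
CV = (22.9279/38.7500)*100 = 59.1687%

CV = 59.1687%


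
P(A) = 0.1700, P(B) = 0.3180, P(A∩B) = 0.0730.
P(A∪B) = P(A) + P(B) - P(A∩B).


P(A∪B) = 0.1700 + 0.3180 - 0.0730
= 0.4880 - 0.0730
= 0.4150

P(A∪B) = 0.4150


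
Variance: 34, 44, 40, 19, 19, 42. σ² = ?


Mean = 33.0000
Squared deviations: 1.0000, 121.0000, 49.0000, 196.0000, 196.0000, 81.0000
Sum = 644.0000
Variance = 644.0000/6 = 107.3333

Variance = 107.3333


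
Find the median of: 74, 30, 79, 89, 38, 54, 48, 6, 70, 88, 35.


Sorted: 6, 30, 35, 38, 48, 54, 70, 74, 79, 88, 89
n = 11 (odd)
Middle value = 54

Median = 54


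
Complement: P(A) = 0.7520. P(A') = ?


P(not A) = 1 - 0.7520 = 0.2480

P(not A) = 0.2480


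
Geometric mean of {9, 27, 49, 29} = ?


Product = 9 × 27 × 49 × 29 = 345303
GM = 345303^(1/4) = 24.2410

GM = 24.2410


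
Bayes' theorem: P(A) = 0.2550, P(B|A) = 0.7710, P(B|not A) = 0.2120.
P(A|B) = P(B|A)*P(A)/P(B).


P(B) = P(B|A)*P(A) + P(B|A')*P(A')
= 0.7710*0.2550 + 0.2120*0.7450
= 0.196605 + 0.157940 = 0.354545
P(A|B) = 0.196605/0.354545 = 0.5545

P(A|B) = 0.5545


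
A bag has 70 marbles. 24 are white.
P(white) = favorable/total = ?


P = 24/70 = 0.3429

P = 0.3429


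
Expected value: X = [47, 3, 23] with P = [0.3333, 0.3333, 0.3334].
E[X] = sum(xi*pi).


E[X] = 47*0.3333 + 3*0.3333 + 23*0.3334
= 15.6651 + 0.9999 + 7.6682
= 24.3332

E[X] = 24.3332


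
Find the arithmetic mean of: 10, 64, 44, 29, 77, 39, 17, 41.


Sum = 10 + 64 + 44 + 29 + 77 + 39 + 17 + 41 = 321
n = 8
Mean = 321/8 = 40.1250

Mean = 40.1250


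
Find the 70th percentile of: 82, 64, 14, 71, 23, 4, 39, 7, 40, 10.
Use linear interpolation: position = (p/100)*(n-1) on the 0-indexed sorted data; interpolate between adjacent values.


Sorted: 4, 7, 10, 14, 23, 39, 40, 64, 71, 82
n = 10
Index = 70/100 * 9 = 6.3000
Lower = data[6] = 40, Upper = data[7] = 64
P70 = 40 + 0.3000*(24) = 47.2000

P70 = 47.2000


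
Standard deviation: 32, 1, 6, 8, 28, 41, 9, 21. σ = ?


Mean = 18.2500
Variance = 180.9375
SD = sqrt(180.9375) = 13.4513

SD = 13.4513


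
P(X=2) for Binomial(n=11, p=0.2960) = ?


C(11,2) = 55
p^2 = 0.087616
(1-p)^9 = 0.042477
P = 55 * 0.087616 * 0.042477 = 0.2047

P(X=2) = 0.2047


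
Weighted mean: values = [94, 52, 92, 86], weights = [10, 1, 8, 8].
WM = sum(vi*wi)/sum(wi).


Numerator = 94*10 + 52*1 + 92*8 + 86*8 = 2416
Denominator = 10 + 1 + 8 + 8 = 27
WM = 2416/27 = 89.4815

WM = 89.4815


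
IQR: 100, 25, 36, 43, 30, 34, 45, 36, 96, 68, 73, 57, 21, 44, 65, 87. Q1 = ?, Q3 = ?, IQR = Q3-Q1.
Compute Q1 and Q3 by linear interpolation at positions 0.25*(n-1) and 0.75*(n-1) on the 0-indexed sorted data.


Sorted: 21, 25, 30, 34, 36, 36, 43, 44, 45, 57, 65, 68, 73, 87, 96, 100
Q1 (25th %ile) = 35.5000
Q3 (75th %ile) = 69.2500
IQR = 69.2500 - 35.5000 = 33.7500

IQR = 33.7500


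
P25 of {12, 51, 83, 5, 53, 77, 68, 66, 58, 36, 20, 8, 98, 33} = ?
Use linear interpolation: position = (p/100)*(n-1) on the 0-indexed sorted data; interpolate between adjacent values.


Sorted: 5, 8, 12, 20, 33, 36, 51, 53, 58, 66, 68, 77, 83, 98
n = 14
Index = 25/100 * 13 = 3.2500
Lower = data[3] = 20, Upper = data[4] = 33
P25 = 20 + 0.2500*(13) = 23.2500

P25 = 23.2500


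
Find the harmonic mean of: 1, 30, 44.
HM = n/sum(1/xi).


Sum of reciprocals = 1/1 + 1/30 + 1/44 = 1.056061
HM = 3/1.056061 = 2.8407

HM = 2.8407


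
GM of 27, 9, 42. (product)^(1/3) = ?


Product = 27 × 9 × 42 = 10206
GM = 10206^(1/3) = 21.6913

GM = 21.6913


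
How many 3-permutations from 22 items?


P(22,3) = 22!/19!
= 1124000727777607680000/121645100408832000
= 9240

P(22,3) = 9240


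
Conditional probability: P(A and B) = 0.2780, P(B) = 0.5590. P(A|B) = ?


P(A|B) = 0.2780/0.5590 = 0.4973

P(A|B) = 0.4973


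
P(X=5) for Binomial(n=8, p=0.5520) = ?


C(8,5) = 56
p^5 = 0.051250
(1-p)^3 = 0.089915
P = 56 * 0.051250 * 0.089915 = 0.2581

P(X=5) = 0.2581


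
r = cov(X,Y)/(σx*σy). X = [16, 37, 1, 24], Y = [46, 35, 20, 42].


Mean X = 19.5000, Mean Y = 35.7500
SD X = 13.047988, SD Y = 9.908961
Cov = 67.625000
r = 67.625000/(13.047988*9.908961) = 0.5230

r = 0.5230


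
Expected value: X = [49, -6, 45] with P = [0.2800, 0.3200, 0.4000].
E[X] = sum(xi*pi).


E[X] = 49*0.2800 - 6*0.3200 + 45*0.4000
= 13.7200 - 1.9200 + 18.0000
= 29.8000

E[X] = 29.8000


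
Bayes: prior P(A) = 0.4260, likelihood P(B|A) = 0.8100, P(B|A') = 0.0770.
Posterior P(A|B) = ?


P(B) = P(B|A)*P(A) + P(B|A')*P(A')
= 0.8100*0.4260 + 0.0770*0.5740
= 0.345060 + 0.044198 = 0.389258
P(A|B) = 0.345060/0.389258 = 0.8865

P(A|B) = 0.8865


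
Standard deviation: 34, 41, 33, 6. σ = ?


Mean = 28.5000
Variance = 178.2500
SD = sqrt(178.2500) = 13.3510

SD = 13.3510


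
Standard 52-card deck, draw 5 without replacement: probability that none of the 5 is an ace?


P(no aces) = (48/52) × (47/51) × (46/50) × (45/49) × (44/48)
= 0.6588

P = 0.6588


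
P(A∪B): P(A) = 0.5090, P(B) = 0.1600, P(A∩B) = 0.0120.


P(A∪B) = 0.5090 + 0.1600 - 0.0120
= 0.6690 - 0.0120
= 0.6570

P(A∪B) = 0.6570


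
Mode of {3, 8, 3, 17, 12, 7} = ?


Frequencies: 3:2, 7:1, 8:1, 12:1, 17:1
Max frequency = 2
Mode = 3

Mode = 3


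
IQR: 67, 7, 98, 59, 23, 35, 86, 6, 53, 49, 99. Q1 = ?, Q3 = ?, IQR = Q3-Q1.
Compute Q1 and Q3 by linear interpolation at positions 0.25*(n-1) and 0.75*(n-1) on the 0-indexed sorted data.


Sorted: 6, 7, 23, 35, 49, 53, 59, 67, 86, 98, 99
Q1 (25th %ile) = 29.0000
Q3 (75th %ile) = 76.5000
IQR = 76.5000 - 29.0000 = 47.5000

IQR = 47.5000


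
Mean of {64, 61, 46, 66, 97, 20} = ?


Sum = 64 + 61 + 46 + 66 + 97 + 20 = 354
n = 6
Mean = 354/6 = 59.0000

Mean = 59.0000


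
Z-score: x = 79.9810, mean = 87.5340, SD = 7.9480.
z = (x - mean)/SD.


z = (79.9810 - 87.5340)/7.9480
= -7.5530/7.9480
= -0.9503

z = -0.9503


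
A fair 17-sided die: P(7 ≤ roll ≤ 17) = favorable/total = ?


Favorable outcomes (7 ≤ roll ≤ 17): 11
Total outcomes = 17
P = 11/17 = 0.6471

P = 0.6471


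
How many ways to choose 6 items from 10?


C(10,6) = 10!/(6! × 4!)
= 3628800/(720 × 24)
= 210

C(10,6) = 210


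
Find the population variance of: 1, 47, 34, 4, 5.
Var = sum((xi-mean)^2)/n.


Mean = 18.2000
Squared deviations: 295.8400, 829.4400, 249.6400, 201.6400, 174.2400
Sum = 1750.8000
Variance = 1750.8000/5 = 350.1600

Variance = 350.1600


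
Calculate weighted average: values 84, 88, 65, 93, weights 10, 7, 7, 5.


Numerator = 84*10 + 88*7 + 65*7 + 93*5 = 2376
Denominator = 10 + 7 + 7 + 5 = 29
WM = 2376/29 = 81.9310

WM = 81.9310


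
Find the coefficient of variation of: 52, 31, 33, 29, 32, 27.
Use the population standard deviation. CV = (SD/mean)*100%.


Mean = 34.0000
SD = 8.2865
CV = (8.2865/34.0000)*100 = 24.3722%

CV = 24.3722%


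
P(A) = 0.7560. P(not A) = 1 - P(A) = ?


P(not A) = 1 - 0.7560 = 0.2440

P(not A) = 0.2440


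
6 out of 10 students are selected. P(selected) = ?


P = 6/10 = 0.6000

P = 0.6000


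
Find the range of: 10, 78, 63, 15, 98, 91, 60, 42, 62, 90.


Max = 98, Min = 10
Range = 98 - 10 = 88

Range = 88


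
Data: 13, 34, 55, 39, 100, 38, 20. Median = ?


Sorted: 13, 20, 34, 38, 39, 55, 100
n = 7 (odd)
Middle value = 38

Median = 38


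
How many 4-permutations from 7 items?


P(7,4) = 7!/3!
= 5040/6
= 840

P(7,4) = 840


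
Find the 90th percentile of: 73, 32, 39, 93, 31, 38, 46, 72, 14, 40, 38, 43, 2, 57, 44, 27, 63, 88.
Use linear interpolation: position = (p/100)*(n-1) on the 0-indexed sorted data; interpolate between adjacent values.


Sorted: 2, 14, 27, 31, 32, 38, 38, 39, 40, 43, 44, 46, 57, 63, 72, 73, 88, 93
n = 18
Index = 90/100 * 17 = 15.3000
Lower = data[15] = 73, Upper = data[16] = 88
P90 = 73 + 0.3000*(15) = 77.5000

P90 = 77.5000


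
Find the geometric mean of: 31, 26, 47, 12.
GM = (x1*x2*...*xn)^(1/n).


Product = 31 × 26 × 47 × 12 = 454584
GM = 454584^(1/4) = 25.9659

GM = 25.9659


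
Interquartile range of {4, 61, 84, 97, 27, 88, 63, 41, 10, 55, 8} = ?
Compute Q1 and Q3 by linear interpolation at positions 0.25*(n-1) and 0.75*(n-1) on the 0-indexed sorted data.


Sorted: 4, 8, 10, 27, 41, 55, 61, 63, 84, 88, 97
Q1 (25th %ile) = 18.5000
Q3 (75th %ile) = 73.5000
IQR = 73.5000 - 18.5000 = 55.0000

IQR = 55.0000


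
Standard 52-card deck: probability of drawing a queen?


4 queens in 52 cards
P = 4/52 = 0.0769

P = 0.0769


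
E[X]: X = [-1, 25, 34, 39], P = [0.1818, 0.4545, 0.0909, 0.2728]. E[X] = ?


E[X] = -1*0.1818 + 25*0.4545 + 34*0.0909 + 39*0.2728
= -0.1818 + 11.3625 + 3.0906 + 10.6392
= 24.9105

E[X] = 24.9105


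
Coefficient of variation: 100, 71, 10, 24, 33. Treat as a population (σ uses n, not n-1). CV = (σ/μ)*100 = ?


Mean = 47.6000
SD = 33.0974
CV = (33.0974/47.6000)*100 = 69.5324%

CV = 69.5324%


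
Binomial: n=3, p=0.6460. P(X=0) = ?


C(3,0) = 1
p^0 = 1.000000
(1-p)^3 = 0.044362
P = 1 * 1.000000 * 0.044362 = 0.0444

P(X=0) = 0.0444


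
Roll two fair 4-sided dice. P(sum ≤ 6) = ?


Total outcomes = 4×4 = 16
Favorable (sum ≤ 6): 13
P = 13/16 = 0.8125

P = 0.8125


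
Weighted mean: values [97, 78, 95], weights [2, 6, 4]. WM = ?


Numerator = 97*2 + 78*6 + 95*4 = 1042
Denominator = 2 + 6 + 4 = 12
WM = 1042/12 = 86.8333

WM = 86.8333


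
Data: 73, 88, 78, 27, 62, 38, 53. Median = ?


Sorted: 27, 38, 53, 62, 73, 78, 88
n = 7 (odd)
Middle value = 62

Median = 62


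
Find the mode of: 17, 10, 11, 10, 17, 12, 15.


Frequencies: 10:2, 11:1, 12:1, 15:1, 17:2
Max frequency = 2
Mode = 10, 17

Mode = 10, 17


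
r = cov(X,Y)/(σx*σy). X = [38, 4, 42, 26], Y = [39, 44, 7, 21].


Mean X = 27.5000, Mean Y = 27.7500
SD X = 14.790199, SD Y = 14.720309
Cov = -138.625000
r = -138.625000/(14.790199*14.720309) = -0.6367

r = -0.6367


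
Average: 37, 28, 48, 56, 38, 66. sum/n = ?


Sum = 37 + 28 + 48 + 56 + 38 + 66 = 273
n = 6
Mean = 273/6 = 45.5000

Mean = 45.5000


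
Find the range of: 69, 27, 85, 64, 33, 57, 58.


Max = 85, Min = 27
Range = 85 - 27 = 58

Range = 58


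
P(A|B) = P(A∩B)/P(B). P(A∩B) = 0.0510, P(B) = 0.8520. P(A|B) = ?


P(A|B) = 0.0510/0.8520 = 0.0599

P(A|B) = 0.0599


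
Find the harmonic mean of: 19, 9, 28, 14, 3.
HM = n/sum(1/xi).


Sum of reciprocals = 1/19 + 1/9 + 1/28 + 1/14 + 1/3 = 0.604219
HM = 5/0.604219 = 8.2751

HM = 8.2751


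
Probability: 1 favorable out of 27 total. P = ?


P = 1/27 = 0.0370

P = 0.0370


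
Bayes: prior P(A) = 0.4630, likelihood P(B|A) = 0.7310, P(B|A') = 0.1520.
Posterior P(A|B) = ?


P(B) = P(B|A)*P(A) + P(B|A')*P(A')
= 0.7310*0.4630 + 0.1520*0.5370
= 0.338453 + 0.081624 = 0.420077
P(A|B) = 0.338453/0.420077 = 0.8057

P(A|B) = 0.8057


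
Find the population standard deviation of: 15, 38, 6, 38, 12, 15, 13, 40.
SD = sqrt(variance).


Mean = 22.1250
Variance = 171.3594
SD = sqrt(171.3594) = 13.0904

SD = 13.0904


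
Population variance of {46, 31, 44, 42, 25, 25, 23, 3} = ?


Mean = 29.8750
Squared deviations: 260.0156, 1.2656, 199.5156, 147.0156, 23.7656, 23.7656, 47.2656, 722.2656
Sum = 1424.8750
Variance = 1424.8750/8 = 178.1094

Variance = 178.1094


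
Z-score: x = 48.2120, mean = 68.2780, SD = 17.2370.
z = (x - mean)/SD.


z = (48.2120 - 68.2780)/17.2370
= -20.0660/17.2370
= -1.1641

z = -1.1641


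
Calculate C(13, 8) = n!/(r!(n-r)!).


C(13,8) = 13!/(8! × 5!)
= 6227020800/(40320 × 120)
= 1287

C(13,8) = 1287


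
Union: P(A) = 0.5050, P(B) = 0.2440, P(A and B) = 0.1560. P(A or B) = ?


P(A∪B) = 0.5050 + 0.2440 - 0.1560
= 0.7490 - 0.1560
= 0.5930

P(A∪B) = 0.5930


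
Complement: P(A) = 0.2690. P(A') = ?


P(not A) = 1 - 0.2690 = 0.7310

P(not A) = 0.7310


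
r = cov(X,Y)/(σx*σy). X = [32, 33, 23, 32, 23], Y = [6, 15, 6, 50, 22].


Mean X = 28.6000, Mean Y = 19.8000
SD X = 4.586938, SD Y = 16.253000
Cov = 19.920000
r = 19.920000/(4.586938*16.253000) = 0.2672

r = 0.2672


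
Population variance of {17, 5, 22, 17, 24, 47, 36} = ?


Mean = 24.0000
Squared deviations: 49.0000, 361.0000, 4.0000, 49.0000, 0, 529.0000, 144.0000
Sum = 1136.0000
Variance = 1136.0000/7 = 162.2857

Variance = 162.2857


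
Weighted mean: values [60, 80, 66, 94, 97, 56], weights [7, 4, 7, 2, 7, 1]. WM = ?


Numerator = 60*7 + 80*4 + 66*7 + 94*2 + 97*7 + 56*1 = 2125
Denominator = 7 + 4 + 7 + 2 + 7 + 1 = 28
WM = 2125/28 = 75.8929

WM = 75.8929


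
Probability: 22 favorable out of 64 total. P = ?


P = 22/64 = 0.3438

P = 0.3438


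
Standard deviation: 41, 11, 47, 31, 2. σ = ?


Mean = 26.4000
Variance = 298.2400
SD = sqrt(298.2400) = 17.2696

SD = 17.2696


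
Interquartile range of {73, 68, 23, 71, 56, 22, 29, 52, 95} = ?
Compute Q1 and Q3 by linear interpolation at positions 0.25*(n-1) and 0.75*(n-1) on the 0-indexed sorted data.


Sorted: 22, 23, 29, 52, 56, 68, 71, 73, 95
Q1 (25th %ile) = 29.0000
Q3 (75th %ile) = 71.0000
IQR = 71.0000 - 29.0000 = 42.0000

IQR = 42.0000


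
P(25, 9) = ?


P(25,9) = 25!/16!
= 15511210043330985984000000/20922789888000
= 741354768000

P(25,9) = 741354768000


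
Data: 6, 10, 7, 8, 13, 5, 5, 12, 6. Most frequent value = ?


Frequencies: 5:2, 6:2, 7:1, 8:1, 10:1, 12:1, 13:1
Max frequency = 2
Mode = 5, 6

Mode = 5, 6


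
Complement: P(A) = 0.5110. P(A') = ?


P(not A) = 1 - 0.5110 = 0.4890

P(not A) = 0.4890


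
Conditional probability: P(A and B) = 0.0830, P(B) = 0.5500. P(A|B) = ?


P(A|B) = 0.0830/0.5500 = 0.1509

P(A|B) = 0.1509


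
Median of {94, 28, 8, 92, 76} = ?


Sorted: 8, 28, 76, 92, 94
n = 5 (odd)
Middle value = 76

Median = 76


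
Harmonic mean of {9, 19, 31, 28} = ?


Sum of reciprocals = 1/9 + 1/19 + 1/31 + 1/28 = 0.231715
HM = 4/0.231715 = 17.2626

HM = 17.2626


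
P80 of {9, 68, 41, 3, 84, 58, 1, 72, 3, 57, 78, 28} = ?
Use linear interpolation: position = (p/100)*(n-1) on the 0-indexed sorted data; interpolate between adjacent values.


Sorted: 1, 3, 3, 9, 28, 41, 57, 58, 68, 72, 78, 84
n = 12
Index = 80/100 * 11 = 8.8000
Lower = data[8] = 68, Upper = data[9] = 72
P80 = 68 + 0.8000*(4) = 71.2000

P80 = 71.2000


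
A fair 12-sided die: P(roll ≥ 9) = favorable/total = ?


Favorable outcomes (roll ≥ 9): 4
Total outcomes = 12
P = 4/12 = 0.3333

P = 0.3333


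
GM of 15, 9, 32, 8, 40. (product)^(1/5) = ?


Product = 15 × 9 × 32 × 8 × 40 = 1382400
GM = 1382400^(1/5) = 16.9093

GM = 16.9093


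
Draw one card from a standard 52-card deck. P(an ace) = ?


4 aces in 52 cards
P = 4/52 = 0.0769

P = 0.0769


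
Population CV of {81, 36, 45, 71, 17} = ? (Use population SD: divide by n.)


Mean = 50.0000
SD = 23.2895
CV = (23.2895/50.0000)*100 = 46.5790%

CV = 46.5790%


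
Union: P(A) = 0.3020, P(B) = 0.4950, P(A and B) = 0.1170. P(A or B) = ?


P(A∪B) = 0.3020 + 0.4950 - 0.1170
= 0.7970 - 0.1170
= 0.6800

P(A∪B) = 0.6800


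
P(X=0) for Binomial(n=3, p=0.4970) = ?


C(3,0) = 1
p^0 = 1.000000
(1-p)^3 = 0.127264
P = 1 * 1.000000 * 0.127264 = 0.1273

P(X=0) = 0.1273


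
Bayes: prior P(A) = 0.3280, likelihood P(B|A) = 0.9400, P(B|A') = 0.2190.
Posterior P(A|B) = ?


P(B) = P(B|A)*P(A) + P(B|A')*P(A')
= 0.9400*0.3280 + 0.2190*0.6720
= 0.308320 + 0.147168 = 0.455488
P(A|B) = 0.308320/0.455488 = 0.6769

P(A|B) = 0.6769


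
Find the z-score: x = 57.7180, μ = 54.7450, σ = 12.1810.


z = (57.7180 - 54.7450)/12.1810
= 2.9730/12.1810
= 0.2441

z = 0.2441


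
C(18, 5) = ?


C(18,5) = 18!/(5! × 13!)
= 6402373705728000/(120 × 6227020800)
= 8568

C(18,5) = 8568


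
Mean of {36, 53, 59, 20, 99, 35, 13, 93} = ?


Sum = 36 + 53 + 59 + 20 + 99 + 35 + 13 + 93 = 408
n = 8
Mean = 408/8 = 51.0000

Mean = 51.0000


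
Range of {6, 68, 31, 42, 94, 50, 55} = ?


Max = 94, Min = 6
Range = 94 - 6 = 88

Range = 88


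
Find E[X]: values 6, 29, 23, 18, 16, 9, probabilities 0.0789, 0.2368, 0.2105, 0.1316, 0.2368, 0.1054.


E[X] = 6*0.0789 + 29*0.2368 + 23*0.2105 + 18*0.1316 + 16*0.2368 + 9*0.1054
= 0.4734 + 6.8672 + 4.8415 + 2.3688 + 3.7888 + 0.9486
= 19.2883

E[X] = 19.2883


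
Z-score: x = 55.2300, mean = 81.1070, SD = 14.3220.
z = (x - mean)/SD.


z = (55.2300 - 81.1070)/14.3220
= -25.8770/14.3220
= -1.8068

z = -1.8068


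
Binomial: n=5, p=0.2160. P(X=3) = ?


C(5,3) = 10
p^3 = 0.010078
(1-p)^2 = 0.614656
P = 10 * 0.010078 * 0.614656 = 0.0619

P(X=3) = 0.0619


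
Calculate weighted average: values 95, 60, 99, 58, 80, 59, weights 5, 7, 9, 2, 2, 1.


Numerator = 95*5 + 60*7 + 99*9 + 58*2 + 80*2 + 59*1 = 2121
Denominator = 5 + 7 + 9 + 2 + 2 + 1 = 26
WM = 2121/26 = 81.5769

WM = 81.5769


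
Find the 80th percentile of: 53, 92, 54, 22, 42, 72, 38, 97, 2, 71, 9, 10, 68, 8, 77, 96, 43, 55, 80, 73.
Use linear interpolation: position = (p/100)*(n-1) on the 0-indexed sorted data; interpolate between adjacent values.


Sorted: 2, 8, 9, 10, 22, 38, 42, 43, 53, 54, 55, 68, 71, 72, 73, 77, 80, 92, 96, 97
n = 20
Index = 80/100 * 19 = 15.2000
Lower = data[15] = 77, Upper = data[16] = 80
P80 = 77 + 0.2000*(3) = 77.6000

P80 = 77.6000


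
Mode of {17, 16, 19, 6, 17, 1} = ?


Frequencies: 1:1, 6:1, 16:1, 17:2, 19:1
Max frequency = 2
Mode = 17

Mode = 17


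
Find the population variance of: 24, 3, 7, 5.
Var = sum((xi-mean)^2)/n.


Mean = 9.7500
Squared deviations: 203.0625, 45.5625, 7.5625, 22.5625
Sum = 278.7500
Variance = 278.7500/4 = 69.6875

Variance = 69.6875


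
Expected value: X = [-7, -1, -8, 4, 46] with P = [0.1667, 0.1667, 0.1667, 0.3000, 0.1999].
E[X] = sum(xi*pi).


E[X] = -7*0.1667 - 1*0.1667 - 8*0.1667 + 4*0.3000 + 46*0.1999
= -1.1669 - 0.1667 - 1.3336 + 1.2000 + 9.1954
= 7.7282

E[X] = 7.7282


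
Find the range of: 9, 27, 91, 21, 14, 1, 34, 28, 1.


Max = 91, Min = 1
Range = 91 - 1 = 90

Range = 90


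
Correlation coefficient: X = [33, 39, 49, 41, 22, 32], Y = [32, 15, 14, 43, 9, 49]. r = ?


Mean X = 36.0000, Mean Y = 27.0000
SD X = 8.406347, SD Y = 15.286159
Cov = 4.000000
r = 4.000000/(8.406347*15.286159) = 0.0311

r = 0.0311


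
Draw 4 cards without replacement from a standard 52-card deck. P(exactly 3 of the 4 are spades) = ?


Hypergeometric: P(X=3) = C(13,3)·C(39,1) / C(52,4)
= 286 × 39 / 270725
= 11154/270725 = 0.0412

P = 0.0412


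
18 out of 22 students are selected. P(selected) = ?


P = 18/22 = 0.8182

P = 0.8182


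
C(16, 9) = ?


C(16,9) = 16!/(9! × 7!)
= 20922789888000/(362880 × 5040)
= 11440

C(16,9) = 11440


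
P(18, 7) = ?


P(18,7) = 18!/11!
= 6402373705728000/39916800
= 160392960

P(18,7) = 160392960


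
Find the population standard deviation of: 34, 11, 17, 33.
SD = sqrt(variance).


Mean = 23.7500
Variance = 99.6875
SD = sqrt(99.6875) = 9.9844

SD = 9.9844


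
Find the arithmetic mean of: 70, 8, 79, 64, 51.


Sum = 70 + 8 + 79 + 64 + 51 = 272
n = 5
Mean = 272/5 = 54.4000

Mean = 54.4000


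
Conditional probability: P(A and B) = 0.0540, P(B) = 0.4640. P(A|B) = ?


P(A|B) = 0.0540/0.4640 = 0.1164

P(A|B) = 0.1164


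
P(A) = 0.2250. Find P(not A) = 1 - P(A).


P(not A) = 1 - 0.2250 = 0.7750

P(not A) = 0.7750


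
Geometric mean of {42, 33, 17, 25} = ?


Product = 42 × 33 × 17 × 25 = 589050
GM = 589050^(1/4) = 27.7037

GM = 27.7037


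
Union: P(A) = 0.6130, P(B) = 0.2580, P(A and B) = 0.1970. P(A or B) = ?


P(A∪B) = 0.6130 + 0.2580 - 0.1970
= 0.8710 - 0.1970
= 0.6740

P(A∪B) = 0.6740


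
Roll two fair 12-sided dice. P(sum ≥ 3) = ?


Total outcomes = 12×12 = 144
Favorable (sum ≥ 3): 143
P = 143/144 = 0.9931

P = 0.9931


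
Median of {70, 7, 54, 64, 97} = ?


Sorted: 7, 54, 64, 70, 97
n = 5 (odd)
Middle value = 64

Median = 64


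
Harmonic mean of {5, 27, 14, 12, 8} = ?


Sum of reciprocals = 1/5 + 1/27 + 1/14 + 1/12 + 1/8 = 0.516799
HM = 5/0.516799 = 9.6749

HM = 9.6749


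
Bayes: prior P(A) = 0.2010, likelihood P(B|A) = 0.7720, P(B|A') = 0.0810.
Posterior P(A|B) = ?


P(B) = P(B|A)*P(A) + P(B|A')*P(A')
= 0.7720*0.2010 + 0.0810*0.7990
= 0.155172 + 0.064719 = 0.219891
P(A|B) = 0.155172/0.219891 = 0.7057

P(A|B) = 0.7057


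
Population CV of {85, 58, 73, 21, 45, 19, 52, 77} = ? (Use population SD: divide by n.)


Mean = 53.7500
SD = 23.0909
CV = (23.0909/53.7500)*100 = 42.9597%

CV = 42.9597%


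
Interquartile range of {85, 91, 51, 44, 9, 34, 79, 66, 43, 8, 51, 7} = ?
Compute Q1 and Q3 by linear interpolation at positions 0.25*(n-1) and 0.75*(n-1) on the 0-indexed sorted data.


Sorted: 7, 8, 9, 34, 43, 44, 51, 51, 66, 79, 85, 91
Q1 (25th %ile) = 27.7500
Q3 (75th %ile) = 69.2500
IQR = 69.2500 - 27.7500 = 41.5000

IQR = 41.5000


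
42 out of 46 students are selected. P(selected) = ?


P = 42/46 = 0.9130

P = 0.9130


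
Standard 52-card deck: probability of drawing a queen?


4 queens in 52 cards
P = 4/52 = 0.0769

P = 0.0769


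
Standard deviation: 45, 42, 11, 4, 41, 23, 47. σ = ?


Mean = 30.4286
Variance = 266.2449
SD = sqrt(266.2449) = 16.3170

SD = 16.3170


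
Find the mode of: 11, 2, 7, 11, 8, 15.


Frequencies: 2:1, 7:1, 8:1, 11:2, 15:1
Max frequency = 2
Mode = 11

Mode = 11


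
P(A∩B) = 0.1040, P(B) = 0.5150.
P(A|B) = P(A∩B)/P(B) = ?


P(A|B) = 0.1040/0.5150 = 0.2019

P(A|B) = 0.2019


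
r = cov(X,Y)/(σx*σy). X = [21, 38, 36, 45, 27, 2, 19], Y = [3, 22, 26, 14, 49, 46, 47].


Mean X = 26.8571, Mean Y = 29.5714
SD X = 13.367643, SD Y = 16.774616
Cov = -112.346939
r = -112.346939/(13.367643*16.774616) = -0.5010

r = -0.5010


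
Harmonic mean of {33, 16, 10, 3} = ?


Sum of reciprocals = 1/33 + 1/16 + 1/10 + 1/3 = 0.526136
HM = 4/0.526136 = 7.6026

HM = 7.6026


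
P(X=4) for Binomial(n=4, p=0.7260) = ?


C(4,4) = 1
p^4 = 0.277809
(1-p)^0 = 1.000000
P = 1 * 0.277809 * 1.000000 = 0.2778

P(X=4) = 0.2778


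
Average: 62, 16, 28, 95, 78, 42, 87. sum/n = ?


Sum = 62 + 16 + 28 + 95 + 78 + 42 + 87 = 408
n = 7
Mean = 408/7 = 58.2857

Mean = 58.2857


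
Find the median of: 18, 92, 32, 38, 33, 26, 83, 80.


Sorted: 18, 26, 32, 33, 38, 80, 83, 92
n = 8 (even)
Middle values: 33 and 38
Median = (33+38)/2 = 35.5000

Median = 35.5000


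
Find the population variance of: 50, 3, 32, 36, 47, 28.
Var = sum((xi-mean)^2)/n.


Mean = 32.6667
Squared deviations: 300.4444, 880.1111, 0.4444, 11.1111, 205.4444, 21.7778
Sum = 1419.3333
Variance = 1419.3333/6 = 236.5556

Variance = 236.5556


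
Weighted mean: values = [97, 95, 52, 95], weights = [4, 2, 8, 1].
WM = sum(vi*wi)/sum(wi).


Numerator = 97*4 + 95*2 + 52*8 + 95*1 = 1089
Denominator = 4 + 2 + 8 + 1 = 15
WM = 1089/15 = 72.6000

WM = 72.6000


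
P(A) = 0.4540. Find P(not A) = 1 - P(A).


P(not A) = 1 - 0.4540 = 0.5460

P(not A) = 0.5460


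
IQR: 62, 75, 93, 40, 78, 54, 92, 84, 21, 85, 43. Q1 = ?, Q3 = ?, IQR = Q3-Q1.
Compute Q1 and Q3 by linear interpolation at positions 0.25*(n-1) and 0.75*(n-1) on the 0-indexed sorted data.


Sorted: 21, 40, 43, 54, 62, 75, 78, 84, 85, 92, 93
Q1 (25th %ile) = 48.5000
Q3 (75th %ile) = 84.5000
IQR = 84.5000 - 48.5000 = 36.0000

IQR = 36.0000


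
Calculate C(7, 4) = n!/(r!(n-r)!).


C(7,4) = 7!/(4! × 3!)
= 5040/(24 × 6)
= 35

C(7,4) = 35


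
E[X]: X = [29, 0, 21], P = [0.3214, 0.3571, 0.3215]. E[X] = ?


E[X] = 29*0.3214 + 0*0.3571 + 21*0.3215
= 9.3206 + 0 + 6.7515
= 16.0721

E[X] = 16.0721


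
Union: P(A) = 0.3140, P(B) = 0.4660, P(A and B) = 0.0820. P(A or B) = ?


P(A∪B) = 0.3140 + 0.4660 - 0.0820
= 0.7800 - 0.0820
= 0.6980

P(A∪B) = 0.6980


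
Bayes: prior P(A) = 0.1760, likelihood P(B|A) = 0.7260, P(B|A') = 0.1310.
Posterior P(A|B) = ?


P(B) = P(B|A)*P(A) + P(B|A')*P(A')
= 0.7260*0.1760 + 0.1310*0.8240
= 0.127776 + 0.107944 = 0.235720
P(A|B) = 0.127776/0.235720 = 0.5421

P(A|B) = 0.5421


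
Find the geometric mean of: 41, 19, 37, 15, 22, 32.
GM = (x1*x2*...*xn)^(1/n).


Product = 41 × 19 × 37 × 15 × 22 × 32 = 304370880
GM = 304370880^(1/6) = 25.9359

GM = 25.9359


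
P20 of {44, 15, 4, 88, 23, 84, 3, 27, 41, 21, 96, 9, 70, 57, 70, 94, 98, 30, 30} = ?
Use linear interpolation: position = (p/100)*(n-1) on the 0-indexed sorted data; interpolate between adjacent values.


Sorted: 3, 4, 9, 15, 21, 23, 27, 30, 30, 41, 44, 57, 70, 70, 84, 88, 94, 96, 98
n = 19
Index = 20/100 * 18 = 3.6000
Lower = data[3] = 15, Upper = data[4] = 21
P20 = 15 + 0.6000*(6) = 18.6000

P20 = 18.6000


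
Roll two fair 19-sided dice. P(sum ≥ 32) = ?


Total outcomes = 19×19 = 361
Favorable (sum ≥ 32): 28
P = 28/361 = 0.0776

P = 0.0776


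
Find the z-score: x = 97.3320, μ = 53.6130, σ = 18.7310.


z = (97.3320 - 53.6130)/18.7310
= 43.7190/18.7310
= 2.3340

z = 2.3340


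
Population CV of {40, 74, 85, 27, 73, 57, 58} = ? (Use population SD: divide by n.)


Mean = 59.1429
SD = 18.8485
CV = (18.8485/59.1429)*100 = 31.8694%

CV = 31.8694%


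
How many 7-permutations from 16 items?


P(16,7) = 16!/9!
= 20922789888000/362880
= 57657600

P(16,7) = 57657600


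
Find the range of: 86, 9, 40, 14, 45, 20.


Max = 86, Min = 9
Range = 86 - 9 = 77

Range = 77


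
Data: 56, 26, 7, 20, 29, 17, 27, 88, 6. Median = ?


Sorted: 6, 7, 17, 20, 26, 27, 29, 56, 88
n = 9 (odd)
Middle value = 26

Median = 26


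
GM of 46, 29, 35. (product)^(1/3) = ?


Product = 46 × 29 × 35 = 46690
GM = 46690^(1/3) = 36.0087

GM = 36.0087


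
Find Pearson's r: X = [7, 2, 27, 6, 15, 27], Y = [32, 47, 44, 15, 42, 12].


Mean X = 14.0000, Mean Y = 32.0000
SD X = 9.966611, SD Y = 13.892444
Cov = -23.000000
r = -23.000000/(9.966611*13.892444) = -0.1661

r = -0.1661


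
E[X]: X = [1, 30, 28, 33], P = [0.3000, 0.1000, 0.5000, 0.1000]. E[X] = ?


E[X] = 1*0.3000 + 30*0.1000 + 28*0.5000 + 33*0.1000
= 0.3000 + 3.0000 + 14.0000 + 3.3000
= 20.6000

E[X] = 20.6000


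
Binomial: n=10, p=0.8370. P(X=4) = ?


C(10,4) = 210
p^4 = 0.490797
(1-p)^6 = 1.875537e-05
P = 210 * 0.490797 * 1.875537e-05 = 0.0019

P(X=4) = 0.0019


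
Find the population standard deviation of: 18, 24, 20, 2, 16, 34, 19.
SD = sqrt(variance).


Mean = 19.0000
Variance = 78.5714
SD = sqrt(78.5714) = 8.8641

SD = 8.8641


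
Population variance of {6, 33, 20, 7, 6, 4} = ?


Mean = 12.6667
Squared deviations: 44.4444, 413.4444, 53.7778, 32.1111, 44.4444, 75.1111
Sum = 663.3333
Variance = 663.3333/6 = 110.5556

Variance = 110.5556


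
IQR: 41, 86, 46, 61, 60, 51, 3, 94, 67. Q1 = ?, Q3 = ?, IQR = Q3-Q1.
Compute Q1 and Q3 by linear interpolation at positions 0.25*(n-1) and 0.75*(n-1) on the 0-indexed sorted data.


Sorted: 3, 41, 46, 51, 60, 61, 67, 86, 94
Q1 (25th %ile) = 46.0000
Q3 (75th %ile) = 67.0000
IQR = 67.0000 - 46.0000 = 21.0000

IQR = 21.0000


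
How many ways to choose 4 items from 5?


C(5,4) = 5!/(4! × 1!)
= 120/(24 × 1)
= 5

C(5,4) = 5


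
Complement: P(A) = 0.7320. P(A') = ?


P(not A) = 1 - 0.7320 = 0.2680

P(not A) = 0.2680


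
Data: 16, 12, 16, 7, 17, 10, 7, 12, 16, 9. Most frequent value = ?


Frequencies: 7:2, 9:1, 10:1, 12:2, 16:3, 17:1
Max frequency = 3
Mode = 16

Mode = 16


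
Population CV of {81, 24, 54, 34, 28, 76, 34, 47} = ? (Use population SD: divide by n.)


Mean = 47.2500
SD = 20.2284
CV = (20.2284/47.2500)*100 = 42.8114%

CV = 42.8114%


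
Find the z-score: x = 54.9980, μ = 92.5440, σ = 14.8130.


z = (54.9980 - 92.5440)/14.8130
= -37.5460/14.8130
= -2.5347

z = -2.5347


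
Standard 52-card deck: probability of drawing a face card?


12 face cards in 52 cards
P = 12/52 = 0.2308

P = 0.2308


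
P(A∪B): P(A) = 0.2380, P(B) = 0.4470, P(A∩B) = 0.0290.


P(A∪B) = 0.2380 + 0.4470 - 0.0290
= 0.6850 - 0.0290
= 0.6560

P(A∪B) = 0.6560


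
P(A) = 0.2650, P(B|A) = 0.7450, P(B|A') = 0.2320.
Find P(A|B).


P(B) = P(B|A)*P(A) + P(B|A')*P(A')
= 0.7450*0.2650 + 0.2320*0.7350
= 0.197425 + 0.170520 = 0.367945
P(A|B) = 0.197425/0.367945 = 0.5366

P(A|B) = 0.5366


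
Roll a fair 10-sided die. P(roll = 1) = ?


Favorable outcomes (roll = 1): 1
Total outcomes = 10
P = 1/10 = 0.1000

P = 0.1000


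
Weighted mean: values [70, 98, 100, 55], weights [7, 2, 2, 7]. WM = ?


Numerator = 70*7 + 98*2 + 100*2 + 55*7 = 1271
Denominator = 7 + 2 + 2 + 7 = 18
WM = 1271/18 = 70.6111

WM = 70.6111


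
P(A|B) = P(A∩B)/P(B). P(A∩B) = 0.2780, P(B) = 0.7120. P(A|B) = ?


P(A|B) = 0.2780/0.7120 = 0.3904

P(A|B) = 0.3904


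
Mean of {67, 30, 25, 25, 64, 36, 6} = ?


Sum = 67 + 30 + 25 + 25 + 64 + 36 + 6 = 253
n = 7
Mean = 253/7 = 36.1429

Mean = 36.1429


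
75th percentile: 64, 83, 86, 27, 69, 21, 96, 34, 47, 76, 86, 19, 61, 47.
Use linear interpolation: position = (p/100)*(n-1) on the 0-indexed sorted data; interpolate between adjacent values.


Sorted: 19, 21, 27, 34, 47, 47, 61, 64, 69, 76, 83, 86, 86, 96
n = 14
Index = 75/100 * 13 = 9.7500
Lower = data[9] = 76, Upper = data[10] = 83
P75 = 76 + 0.7500*(7) = 81.2500

P75 = 81.2500


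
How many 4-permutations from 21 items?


P(21,4) = 21!/17!
= 51090942171709440000/355687428096000
= 143640

P(21,4) = 143640


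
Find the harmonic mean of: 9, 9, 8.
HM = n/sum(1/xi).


Sum of reciprocals = 1/9 + 1/9 + 1/8 = 0.347222
HM = 3/0.347222 = 8.6400

HM = 8.6400


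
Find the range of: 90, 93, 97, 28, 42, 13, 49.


Max = 97, Min = 13
Range = 97 - 13 = 84

Range = 84


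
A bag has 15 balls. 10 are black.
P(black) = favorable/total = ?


P = 10/15 = 0.6667

P = 0.6667


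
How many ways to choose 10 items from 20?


C(20,10) = 20!/(10! × 10!)
= 2432902008176640000/(3628800 × 3628800)
= 184756

C(20,10) = 184756


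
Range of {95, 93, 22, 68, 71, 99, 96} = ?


Max = 99, Min = 22
Range = 99 - 22 = 77

Range = 77


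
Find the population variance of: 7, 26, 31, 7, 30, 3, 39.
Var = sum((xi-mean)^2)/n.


Mean = 20.4286
Squared deviations: 180.3265, 31.0408, 111.7551, 180.3265, 91.6122, 303.7551, 344.8980
Sum = 1243.7143
Variance = 1243.7143/7 = 177.6735

Variance = 177.6735


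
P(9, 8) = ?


P(9,8) = 9!/1!
= 362880/1
= 362880

P(9,8) = 362880


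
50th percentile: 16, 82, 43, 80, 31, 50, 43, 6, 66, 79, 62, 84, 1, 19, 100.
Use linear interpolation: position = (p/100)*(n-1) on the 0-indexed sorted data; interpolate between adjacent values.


Sorted: 1, 6, 16, 19, 31, 43, 43, 50, 62, 66, 79, 80, 82, 84, 100
n = 15
Index = 50/100 * 14 = 7.0000
Lower = data[7] = 50, Upper = data[8] = 62
P50 = 50 + 0*(12) = 50.0000

P50 = 50.0000


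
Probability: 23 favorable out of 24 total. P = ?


P = 23/24 = 0.9583

P = 0.9583


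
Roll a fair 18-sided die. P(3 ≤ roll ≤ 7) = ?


Favorable outcomes (3 ≤ roll ≤ 7): 5
Total outcomes = 18
P = 5/18 = 0.2778

P = 0.2778


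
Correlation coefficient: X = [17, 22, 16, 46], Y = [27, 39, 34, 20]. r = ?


Mean X = 25.2500, Mean Y = 30.0000
SD X = 12.193748, SD Y = 7.176350
Cov = -62.250000
r = -62.250000/(12.193748*7.176350) = -0.7114

r = -0.7114


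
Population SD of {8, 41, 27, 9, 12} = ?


Mean = 19.4000
Variance = 163.4400
SD = sqrt(163.4400) = 12.7844

SD = 12.7844


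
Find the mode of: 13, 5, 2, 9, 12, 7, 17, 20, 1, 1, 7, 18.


Frequencies: 1:2, 2:1, 5:1, 7:2, 9:1, 12:1, 13:1, 17:1, 18:1, 20:1
Max frequency = 2
Mode = 1, 7

Mode = 1, 7


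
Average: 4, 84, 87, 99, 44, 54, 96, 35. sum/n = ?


Sum = 4 + 84 + 87 + 99 + 44 + 54 + 96 + 35 = 503
n = 8
Mean = 503/8 = 62.8750

Mean = 62.8750


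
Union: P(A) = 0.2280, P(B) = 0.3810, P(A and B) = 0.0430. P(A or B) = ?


P(A∪B) = 0.2280 + 0.3810 - 0.0430
= 0.6090 - 0.0430
= 0.5660

P(A∪B) = 0.5660


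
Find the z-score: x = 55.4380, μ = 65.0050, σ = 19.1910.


z = (55.4380 - 65.0050)/19.1910
= -9.5670/19.1910
= -0.4985

z = -0.4985


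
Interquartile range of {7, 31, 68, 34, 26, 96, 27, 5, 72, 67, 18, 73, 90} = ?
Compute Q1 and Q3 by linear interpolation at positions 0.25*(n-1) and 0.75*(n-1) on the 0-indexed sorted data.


Sorted: 5, 7, 18, 26, 27, 31, 34, 67, 68, 72, 73, 90, 96
Q1 (25th %ile) = 26.0000
Q3 (75th %ile) = 72.0000
IQR = 72.0000 - 26.0000 = 46.0000

IQR = 46.0000


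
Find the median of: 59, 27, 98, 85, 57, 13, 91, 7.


Sorted: 7, 13, 27, 57, 59, 85, 91, 98
n = 8 (even)
Middle values: 57 and 59
Median = (57+59)/2 = 58.0000

Median = 58.0000


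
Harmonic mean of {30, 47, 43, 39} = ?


Sum of reciprocals = 1/30 + 1/47 + 1/43 + 1/39 = 0.103507
HM = 4/0.103507 = 38.6448

HM = 38.6448


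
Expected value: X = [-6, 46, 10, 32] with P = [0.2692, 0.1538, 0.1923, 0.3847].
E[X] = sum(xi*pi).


E[X] = -6*0.2692 + 46*0.1538 + 10*0.1923 + 32*0.3847
= -1.6152 + 7.0748 + 1.9230 + 12.3104
= 19.6930

E[X] = 19.6930


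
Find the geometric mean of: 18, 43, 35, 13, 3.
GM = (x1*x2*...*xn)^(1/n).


Product = 18 × 43 × 35 × 13 × 3 = 1056510
GM = 1056510^(1/5) = 16.0241

GM = 16.0241


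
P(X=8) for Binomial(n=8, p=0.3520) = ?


C(8,8) = 1
p^8 = 0.000236
(1-p)^0 = 1.000000
P = 1 * 0.000236 * 1.000000 = 0.0002

P(X=8) = 0.0002


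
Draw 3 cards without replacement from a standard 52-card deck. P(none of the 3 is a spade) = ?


P(no spades) = (39/52) × (38/51) × (37/50)
= 0.4135

P = 0.4135


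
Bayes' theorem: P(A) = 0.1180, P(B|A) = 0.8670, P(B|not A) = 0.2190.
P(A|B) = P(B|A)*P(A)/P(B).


P(B) = P(B|A)*P(A) + P(B|A')*P(A')
= 0.8670*0.1180 + 0.2190*0.8820
= 0.102306 + 0.193158 = 0.295464
P(A|B) = 0.102306/0.295464 = 0.3463

P(A|B) = 0.3463


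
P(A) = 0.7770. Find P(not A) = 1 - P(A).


P(not A) = 1 - 0.7770 = 0.2230

P(not A) = 0.2230


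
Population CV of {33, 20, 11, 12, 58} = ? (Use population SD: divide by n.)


Mean = 26.8000
SD = 17.4746
CV = (17.4746/26.8000)*100 = 65.2036%

CV = 65.2036%


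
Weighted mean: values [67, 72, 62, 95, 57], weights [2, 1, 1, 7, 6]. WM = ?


Numerator = 67*2 + 72*1 + 62*1 + 95*7 + 57*6 = 1275
Denominator = 2 + 1 + 1 + 7 + 6 = 17
WM = 1275/17 = 75.0000

WM = 75.0000


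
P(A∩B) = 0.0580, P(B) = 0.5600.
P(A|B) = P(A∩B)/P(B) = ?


P(A|B) = 0.0580/0.5600 = 0.1036

P(A|B) = 0.1036


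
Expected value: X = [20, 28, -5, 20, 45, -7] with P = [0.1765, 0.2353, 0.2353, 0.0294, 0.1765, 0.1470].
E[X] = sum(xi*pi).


E[X] = 20*0.1765 + 28*0.2353 - 5*0.2353 + 20*0.0294 + 45*0.1765 - 7*0.1470
= 3.5300 + 6.5884 - 1.1765 + 0.5880 + 7.9425 - 1.0290
= 16.4434

E[X] = 16.4434


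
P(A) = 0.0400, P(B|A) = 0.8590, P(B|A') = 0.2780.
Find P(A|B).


P(B) = P(B|A)*P(A) + P(B|A')*P(A')
= 0.8590*0.0400 + 0.2780*0.9600
= 0.034360 + 0.266880 = 0.301240
P(A|B) = 0.034360/0.301240 = 0.1141

P(A|B) = 0.1141


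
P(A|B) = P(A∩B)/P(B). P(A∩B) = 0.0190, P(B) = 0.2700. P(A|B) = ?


P(A|B) = 0.0190/0.2700 = 0.0704

P(A|B) = 0.0704


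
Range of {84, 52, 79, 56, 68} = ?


Max = 84, Min = 52
Range = 84 - 52 = 32

Range = 32


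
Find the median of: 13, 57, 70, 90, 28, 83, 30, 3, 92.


Sorted: 3, 13, 28, 30, 57, 70, 83, 90, 92
n = 9 (odd)
Middle value = 57

Median = 57


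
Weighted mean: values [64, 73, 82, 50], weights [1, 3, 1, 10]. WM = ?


Numerator = 64*1 + 73*3 + 82*1 + 50*10 = 865
Denominator = 1 + 3 + 1 + 10 = 15
WM = 865/15 = 57.6667

WM = 57.6667


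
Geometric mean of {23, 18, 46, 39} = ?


Product = 23 × 18 × 46 × 39 = 742716
GM = 742716^(1/4) = 29.3566

GM = 29.3566


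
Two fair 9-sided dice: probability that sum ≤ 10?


Total outcomes = 9×9 = 81
Favorable (sum ≤ 10): 45
P = 45/81 = 0.5556

P = 0.5556


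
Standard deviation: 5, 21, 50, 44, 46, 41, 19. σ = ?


Mean = 32.2857
Variance = 251.9184
SD = sqrt(251.9184) = 15.8719

SD = 15.8719


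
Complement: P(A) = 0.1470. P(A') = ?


P(not A) = 1 - 0.1470 = 0.8530

P(not A) = 0.8530


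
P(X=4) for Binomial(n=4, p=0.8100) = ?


C(4,4) = 1
p^4 = 0.430467
(1-p)^0 = 1.000000
P = 1 * 0.430467 * 1.000000 = 0.4305

P(X=4) = 0.4305


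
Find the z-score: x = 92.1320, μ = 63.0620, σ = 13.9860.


z = (92.1320 - 63.0620)/13.9860
= 29.0700/13.9860
= 2.0785

z = 2.0785


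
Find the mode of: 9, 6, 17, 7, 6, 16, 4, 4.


Frequencies: 4:2, 6:2, 7:1, 9:1, 16:1, 17:1
Max frequency = 2
Mode = 4, 6

Mode = 4, 6


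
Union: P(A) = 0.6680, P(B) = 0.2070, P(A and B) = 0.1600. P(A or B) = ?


P(A∪B) = 0.6680 + 0.2070 - 0.1600
= 0.8750 - 0.1600
= 0.7150

P(A∪B) = 0.7150


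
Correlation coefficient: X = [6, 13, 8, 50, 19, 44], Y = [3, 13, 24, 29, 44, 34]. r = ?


Mean X = 23.3333, Mean Y = 24.5000
SD X = 17.317300, SD Y = 13.450527
Cov = 121.833333
r = 121.833333/(17.317300*13.450527) = 0.5231

r = 0.5231


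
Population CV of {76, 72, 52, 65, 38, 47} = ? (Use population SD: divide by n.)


Mean = 58.3333
SD = 13.6951
CV = (13.6951/58.3333)*100 = 23.4773%

CV = 23.4773%


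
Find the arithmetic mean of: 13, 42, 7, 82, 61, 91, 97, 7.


Sum = 13 + 42 + 7 + 82 + 61 + 91 + 97 + 7 = 400
n = 8
Mean = 400/8 = 50.0000

Mean = 50.0000


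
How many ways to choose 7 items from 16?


C(16,7) = 16!/(7! × 9!)
= 20922789888000/(5040 × 362880)
= 11440

C(16,7) = 11440


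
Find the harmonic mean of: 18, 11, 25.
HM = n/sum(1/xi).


Sum of reciprocals = 1/18 + 1/11 + 1/25 = 0.186465
HM = 3/0.186465 = 16.0888

HM = 16.0888


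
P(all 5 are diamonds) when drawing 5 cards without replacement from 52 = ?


P(all diamonds) = (13/52) × (12/51) × (11/50) × (10/49) × (9/48)
= 0.0005

P = 0.0005
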